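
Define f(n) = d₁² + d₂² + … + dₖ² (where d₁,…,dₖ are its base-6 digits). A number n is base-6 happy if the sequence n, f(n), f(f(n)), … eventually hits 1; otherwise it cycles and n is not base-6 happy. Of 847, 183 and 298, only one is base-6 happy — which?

847

847: 847 → 44 → 6 → 1  — reaches 1 (base-6 happy)
183: 183 → 34 → 41 → 26 → 20 → 13 → 5 → 25 → 17 → 29 → 41  — repeats 41 (not base-6 happy)
298: 298 → 22 → 25 → 17 → 29 → 41 → 26 → 20 → 13 → 5 → 25  — repeats 25 (not base-6 happy)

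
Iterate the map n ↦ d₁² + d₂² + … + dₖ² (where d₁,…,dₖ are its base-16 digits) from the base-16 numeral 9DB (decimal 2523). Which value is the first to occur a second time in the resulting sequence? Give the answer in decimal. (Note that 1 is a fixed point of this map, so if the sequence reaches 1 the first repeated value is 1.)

2523 = (9,13,11)_16 → 9² + 13² + 11² = 81 + 169 + 121 = 371
371 = (1,7,3)_16 → 1² + 7² + 3² = 1 + 49 + 9 = 59
59 = (3,11)_16 → 3² + 11² = 9 + 121 = 130
130 = (8,2)_16 → 8² + 2² = 64 + 4 = 68
68 = (4,4)_16 → 4² + 4² = 16 + 16 = 32
32 = (2,0)_16 → 2² + 0² = 4 + 0 = 4
4 = (4)_16 → 4² = 16
16 = (1,0)_16 → 1² + 0² = 1 + 0 = 1  — reached the fixed point 1.
1 → 1, so 1 is the first repeated value.

1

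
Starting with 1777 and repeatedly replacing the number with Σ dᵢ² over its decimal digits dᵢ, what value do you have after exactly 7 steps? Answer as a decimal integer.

1777 → 148
148 → 81
81 → 65
65 → 61
61 → 37
37 → 58
58 → 89

89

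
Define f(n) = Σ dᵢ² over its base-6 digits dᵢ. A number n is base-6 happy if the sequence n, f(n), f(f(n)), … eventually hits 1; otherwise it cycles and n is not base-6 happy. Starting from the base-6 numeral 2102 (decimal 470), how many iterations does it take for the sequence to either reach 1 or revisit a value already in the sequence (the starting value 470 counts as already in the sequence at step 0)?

11

470 = (2,1,0,2)_6 → 2² + 1² + 0² + 2² = 4 + 1 + 0 + 4 = 9
9 = (1,3)_6 → 1² + 3² = 1 + 9 = 10
10 = (1,4)_6 → 1² + 4² = 1 + 16 = 17
17 = (2,5)_6 → 2² + 5² = 4 + 25 = 29
29 = (4,5)_6 → 4² + 5² = 16 + 25 = 41
41 = (1,0,5)_6 → 1² + 0² + 5² = 1 + 0 + 25 = 26
26 = (4,2)_6 → 4² + 2² = 16 + 4 = 20
20 = (3,2)_6 → 3² + 2² = 9 + 4 = 13
13 = (2,1)_6 → 2² + 1² = 4 + 1 = 5
5 = (5)_6 → 5² = 25
25 = (4,1)_6 → 4² + 1² = 16 + 1 = 17  — 17 repeats.
That took 11 steps.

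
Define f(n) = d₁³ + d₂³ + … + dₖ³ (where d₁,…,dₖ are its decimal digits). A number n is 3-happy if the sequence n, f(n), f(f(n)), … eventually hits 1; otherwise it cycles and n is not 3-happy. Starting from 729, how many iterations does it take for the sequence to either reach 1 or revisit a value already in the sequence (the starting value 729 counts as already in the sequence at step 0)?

4

729 → 1080
1080 → 513
513 → 153
153 → 153  — 153 repeats.
That took 4 steps.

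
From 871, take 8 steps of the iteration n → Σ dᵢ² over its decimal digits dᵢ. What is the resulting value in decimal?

145

871 → 8² + 7² + 1² = 64 + 49 + 1 = 114
114 → 1² + 1² + 4² = 1 + 1 + 16 = 18
18 → 1² + 8² = 1 + 64 = 65
65 → 6² + 5² = 36 + 25 = 61
61 → 6² + 1² = 36 + 1 = 37
37 → 3² + 7² = 9 + 49 = 58
58 → 5² + 8² = 25 + 64 = 89
89 → 8² + 9² = 64 + 81 = 145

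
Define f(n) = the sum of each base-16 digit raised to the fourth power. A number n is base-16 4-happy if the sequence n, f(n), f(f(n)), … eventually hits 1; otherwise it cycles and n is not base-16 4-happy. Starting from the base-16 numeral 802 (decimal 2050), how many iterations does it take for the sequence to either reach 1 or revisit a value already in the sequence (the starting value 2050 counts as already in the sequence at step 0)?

4

2050 = (8,0,2)_16 → 4112
4112 = (1,0,1,0)_16 → 2
2 = (2)_16 → 16
16 = (1,0)_16 → 1  — reached 1.
That took 4 steps.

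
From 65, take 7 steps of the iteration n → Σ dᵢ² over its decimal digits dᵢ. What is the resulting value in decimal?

65 → 61
61 → 37
37 → 58
58 → 89
89 → 145
145 → 42
42 → 20

20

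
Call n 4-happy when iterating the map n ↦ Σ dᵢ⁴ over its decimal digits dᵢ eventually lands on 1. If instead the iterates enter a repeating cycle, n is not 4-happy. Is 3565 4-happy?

not 4-happy

3565 → 3⁴ + 5⁴ + 6⁴ + 5⁴ = 81 + 625 + 1296 + 625 = 2627
2627 → 2⁴ + 6⁴ + 2⁴ + 7⁴ = 16 + 1296 + 16 + 2401 = 3729
3729 → 3⁴ + 7⁴ + 2⁴ + 9⁴ = 81 + 2401 + 16 + 6561 = 9059
9059 → 9⁴ + 0⁴ + 5⁴ + 9⁴ = 6561 + 0 + 625 + 6561 = 13747
13747 → 1⁴ + 3⁴ + 7⁴ + 4⁴ + 7⁴ = 1 + 81 + 2401 + 256 + 2401 = 5140
5140 → 5⁴ + 1⁴ + 4⁴ + 0⁴ = 625 + 1 + 256 + 0 = 882
882 → 8⁴ + 8⁴ + 2⁴ = 4096 + 4096 + 16 = 8208
8208 → 8⁴ + 2⁴ + 0⁴ + 8⁴ = 4096 + 16 + 0 + 4096 = 8208  — 8208 already seen; the sequence cycles without reaching 1.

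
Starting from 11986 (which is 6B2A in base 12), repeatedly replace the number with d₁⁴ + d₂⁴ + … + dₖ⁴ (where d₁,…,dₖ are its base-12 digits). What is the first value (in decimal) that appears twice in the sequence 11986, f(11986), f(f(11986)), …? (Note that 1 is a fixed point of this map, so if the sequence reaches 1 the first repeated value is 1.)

6659

11986 = (6,11,2,10)_12 → 25953
25953 = (1,3,0,2,9)_12 → 6659
6659 = (3,10,2,11)_12 → 24738
24738 = (1,2,3,9,6)_12 → 7955
7955 = (4,7,2,11)_12 → 17314
17314 = (10,0,2,10)_12 → 20016
20016 = (11,7,0,0)_12 → 17042
17042 = (9,10,4,2)_12 → 16833
16833 = (9,8,10,9)_12 → 27218
27218 = (1,3,9,0,2)_12 → 6659  — 6659 already appeared earlier.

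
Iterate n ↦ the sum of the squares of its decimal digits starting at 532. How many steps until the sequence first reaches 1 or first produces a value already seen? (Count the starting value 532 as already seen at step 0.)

11

532 → 38
38 → 73
73 → 58
58 → 89
89 → 145
145 → 42
42 → 20
20 → 4
4 → 16
16 → 37
37 → 58  — 58 repeats.
That took 11 steps.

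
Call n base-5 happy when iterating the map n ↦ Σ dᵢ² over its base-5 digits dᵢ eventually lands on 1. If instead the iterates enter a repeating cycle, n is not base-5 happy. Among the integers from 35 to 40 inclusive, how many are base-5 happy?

35: 35 → 5 → 1  (reaches 1)
36: 36 → 6 → 2 → 4 → 16 → 10 → 4  (repeats 4)
37: 37 → 9 → 17 → 13 → 13  (repeats 13)
38: 38 → 14 → 20 → 16 → 10 → 4 → 16  (repeats 16)
39: 39 → 21 → 17 → 13 → 13  (repeats 13)
40: 40 → 10 → 4 → 16 → 10  (repeats 10)
base-5 happy: 35

1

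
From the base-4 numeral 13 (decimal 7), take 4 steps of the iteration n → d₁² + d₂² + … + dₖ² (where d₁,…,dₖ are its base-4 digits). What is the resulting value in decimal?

7 = (1,3)_4 → 1² + 3² = 1 + 9 = 10
10 = (2,2)_4 → 2² + 2² = 4 + 4 = 8
8 = (2,0)_4 → 2² + 0² = 4 + 0 = 4
4 = (1,0)_4 → 1² + 0² = 1 + 0 = 1

1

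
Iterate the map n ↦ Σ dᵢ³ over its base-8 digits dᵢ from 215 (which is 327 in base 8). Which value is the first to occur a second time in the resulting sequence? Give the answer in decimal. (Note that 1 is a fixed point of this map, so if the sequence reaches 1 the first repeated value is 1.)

476

215 = (3,2,7)_8 → 3³ + 2³ + 7³ = 27 + 8 + 343 = 378
378 = (5,7,2)_8 → 5³ + 7³ + 2³ = 125 + 343 + 8 = 476
476 = (7,3,4)_8 → 7³ + 3³ + 4³ = 343 + 27 + 64 = 434
434 = (6,6,2)_8 → 6³ + 6³ + 2³ = 216 + 216 + 8 = 440
440 = (6,7,0)_8 → 6³ + 7³ + 0³ = 216 + 343 + 0 = 559
559 = (1,0,5,7)_8 → 1³ + 0³ + 5³ + 7³ = 1 + 0 + 125 + 343 = 469
469 = (7,2,5)_8 → 7³ + 2³ + 5³ = 343 + 8 + 125 = 476  — 476 already appeared earlier.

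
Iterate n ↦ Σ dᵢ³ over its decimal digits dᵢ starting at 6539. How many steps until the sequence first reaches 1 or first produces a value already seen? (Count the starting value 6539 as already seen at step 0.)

6539 → 6³ + 5³ + 3³ + 9³ = 1097
1097 → 1³ + 0³ + 9³ + 7³ = 1073
1073 → 1³ + 0³ + 7³ + 3³ = 371
371 → 3³ + 7³ + 1³ = 371  — 371 repeats.
That took 4 steps.

4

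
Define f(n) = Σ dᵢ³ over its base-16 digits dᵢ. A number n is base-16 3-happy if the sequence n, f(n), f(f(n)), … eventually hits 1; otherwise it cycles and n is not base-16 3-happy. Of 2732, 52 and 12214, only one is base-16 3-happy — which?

2732: 2732 → 3728 → 3473 → 2927 → 4922 → 1055 → 3440 → 2540 → 5201 → 191 → 4706 → 233 → 3473  — repeats 3473 (not base-16 3-happy)
52: 52 → 91 → 1456 → 1456  — repeats 1456 (not base-16 3-happy)
12214: 12214 → 4930 → 100 → 280 → 514 → 16 → 1  — reaches 1 (base-16 3-happy)

12214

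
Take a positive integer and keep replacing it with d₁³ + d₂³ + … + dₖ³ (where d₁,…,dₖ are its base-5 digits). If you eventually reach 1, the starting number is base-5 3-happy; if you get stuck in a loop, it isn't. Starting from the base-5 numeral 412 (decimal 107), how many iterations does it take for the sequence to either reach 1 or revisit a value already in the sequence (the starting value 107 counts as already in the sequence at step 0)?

9

107 = (4,1,2)_5 → 73
73 = (2,4,3)_5 → 99
99 = (3,4,4)_5 → 155
155 = (1,1,1,0)_5 → 3
3 = (3)_5 → 27
27 = (1,0,2)_5 → 9
9 = (1,4)_5 → 65
65 = (2,3,0)_5 → 35
35 = (1,2,0)_5 → 9  — 9 repeats.
That took 9 steps.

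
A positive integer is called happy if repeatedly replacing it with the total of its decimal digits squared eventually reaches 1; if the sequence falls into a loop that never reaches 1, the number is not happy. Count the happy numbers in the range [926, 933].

926: 926 → 121 → 6 → 36 → 45 → 41 → 17 → 50 → 25 → 29 → 85 → 89 → 145 → 42 → 20 → 4 → 16 → 37 → 58 → 89  — not happy
927: 927 → 134 → 26 → 40 → 16 → 37 → 58 → 89 → 145 → 42 → 20 → 4 → 16  — not happy
928: 928 → 149 → 98 → 145 → 42 → 20 → 4 → 16 → 37 → 58 → 89 → 145  — not happy
929: 929 → 166 → 73 → 58 → 89 → 145 → 42 → 20 → 4 → 16 → 37 → 58  — not happy
930: 930 → 90 → 81 → 65 → 61 → 37 → 58 → 89 → 145 → 42 → 20 → 4 → 16 → 37  — not happy
931: 931 → 91 → 82 → 68 → 100 → 1  — happy
932: 932 → 94 → 97 → 130 → 10 → 1  — happy
933: 933 → 99 → 162 → 41 → 17 → 50 → 25 → 29 → 85 → 89 → 145 → 42 → 20 → 4 → 16 → 37 → 58 → 89  — not happy
happy: 931, 932

2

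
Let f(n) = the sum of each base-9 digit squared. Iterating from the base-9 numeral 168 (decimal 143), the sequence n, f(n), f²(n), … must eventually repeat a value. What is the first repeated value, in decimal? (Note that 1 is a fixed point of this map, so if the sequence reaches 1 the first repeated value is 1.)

143 = (1,6,8)_9 → 101
101 = (1,2,2)_9 → 9
9 = (1,0)_9 → 1  — reached the fixed point 1.
1 → 1, so 1 is the first repeated value.

1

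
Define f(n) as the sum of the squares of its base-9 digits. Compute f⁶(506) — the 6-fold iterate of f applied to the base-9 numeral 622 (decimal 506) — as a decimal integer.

506 = (6,2,2)_9 → 6² + 2² + 2² = 44
44 = (4,8)_9 → 4² + 8² = 80
80 = (8,8)_9 → 8² + 8² = 128
128 = (1,5,2)_9 → 1² + 5² + 2² = 30
30 = (3,3)_9 → 3² + 3² = 18
18 = (2,0)_9 → 2² + 0² = 4

4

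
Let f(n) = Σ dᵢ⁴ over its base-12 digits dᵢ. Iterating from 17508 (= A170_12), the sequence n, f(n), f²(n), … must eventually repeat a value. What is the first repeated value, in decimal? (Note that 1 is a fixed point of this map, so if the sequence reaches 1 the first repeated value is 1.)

17508 = (10,1,7,0)_12 → 10⁴ + 1⁴ + 7⁴ + 0⁴ = 10000 + 1 + 2401 + 0 = 12402
12402 = (7,2,1,6)_12 → 7⁴ + 2⁴ + 1⁴ + 6⁴ = 2401 + 16 + 1 + 1296 = 3714
3714 = (2,1,9,6)_12 → 2⁴ + 1⁴ + 9⁴ + 6⁴ = 16 + 1 + 6561 + 1296 = 7874
7874 = (4,6,8,2)_12 → 4⁴ + 6⁴ + 8⁴ + 2⁴ = 256 + 1296 + 4096 + 16 = 5664
5664 = (3,3,4,0)_12 → 3⁴ + 3⁴ + 4⁴ + 0⁴ = 81 + 81 + 256 + 0 = 418
418 = (2,10,10)_12 → 2⁴ + 10⁴ + 10⁴ = 16 + 10000 + 10000 = 20016
20016 = (11,7,0,0)_12 → 11⁴ + 7⁴ + 0⁴ + 0⁴ = 14641 + 2401 + 0 + 0 = 17042
17042 = (9,10,4,2)_12 → 9⁴ + 10⁴ + 4⁴ + 2⁴ = 6561 + 10000 + 256 + 16 = 16833
16833 = (9,8,10,9)_12 → 9⁴ + 8⁴ + 10⁴ + 9⁴ = 6561 + 4096 + 10000 + 6561 = 27218
27218 = (1,3,9,0,2)_12 → 1⁴ + 3⁴ + 9⁴ + 0⁴ + 2⁴ = 1 + 81 + 6561 + 0 + 16 = 6659
6659 = (3,10,2,11)_12 → 3⁴ + 10⁴ + 2⁴ + 11⁴ = 81 + 10000 + 16 + 14641 = 24738
24738 = (1,2,3,9,6)_12 → 1⁴ + 2⁴ + 3⁴ + 9⁴ + 6⁴ = 1 + 16 + 81 + 6561 + 1296 = 7955
7955 = (4,7,2,11)_12 → 4⁴ + 7⁴ + 2⁴ + 11⁴ = 256 + 2401 + 16 + 14641 = 17314
17314 = (10,0,2,10)_12 → 10⁴ + 0⁴ + 2⁴ + 10⁴ = 10000 + 0 + 16 + 10000 = 20016  — 20016 already appeared earlier.

20016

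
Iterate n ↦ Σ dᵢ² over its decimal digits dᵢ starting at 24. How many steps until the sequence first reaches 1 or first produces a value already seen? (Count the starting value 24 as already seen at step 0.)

24 → 2² + 4² = 20
20 → 2² + 0² = 4
4 → 4² = 16
16 → 1² + 6² = 37
37 → 3² + 7² = 58
58 → 5² + 8² = 89
89 → 8² + 9² = 145
145 → 1² + 4² + 5² = 42
42 → 4² + 2² = 20  — 20 repeats.
That took 9 steps.

9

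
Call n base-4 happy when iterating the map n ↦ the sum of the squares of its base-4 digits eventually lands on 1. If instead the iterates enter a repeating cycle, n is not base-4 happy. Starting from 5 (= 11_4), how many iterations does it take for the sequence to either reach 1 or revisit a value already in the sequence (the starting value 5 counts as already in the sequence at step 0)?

5 = (1,1)_4 → 1² + 1² = 1 + 1 = 2
2 = (2)_4 → 2² = 4
4 = (1,0)_4 → 1² + 0² = 1 + 0 = 1  — reached 1.
That took 3 steps.

3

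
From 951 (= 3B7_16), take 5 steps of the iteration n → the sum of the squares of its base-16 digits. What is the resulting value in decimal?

951 = (3,11,7)_16 → 3² + 11² + 7² = 179
179 = (11,3)_16 → 11² + 3² = 130
130 = (8,2)_16 → 8² + 2² = 68
68 = (4,4)_16 → 4² + 4² = 32
32 = (2,0)_16 → 2² + 0² = 4

4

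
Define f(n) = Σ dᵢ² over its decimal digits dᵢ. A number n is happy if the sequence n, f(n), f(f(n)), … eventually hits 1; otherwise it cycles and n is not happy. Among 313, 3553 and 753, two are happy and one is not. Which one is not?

753

313: 313 → 19 → 82 → 68 → 100 → 1  — reaches 1 (happy)
3553: 3553 → 68 → 100 → 1  — reaches 1 (happy)
753: 753 → 83 → 73 → 58 → 89 → 145 → 42 → 20 → 4 → 16 → 37 → 58  — repeats 58 (not happy)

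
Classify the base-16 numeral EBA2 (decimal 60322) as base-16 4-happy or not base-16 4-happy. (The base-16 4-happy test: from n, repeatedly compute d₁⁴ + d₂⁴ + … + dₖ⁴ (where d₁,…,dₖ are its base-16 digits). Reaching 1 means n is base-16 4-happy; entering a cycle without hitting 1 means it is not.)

60322 = (14,11,10,2)_16 → 14⁴ + 11⁴ + 10⁴ + 2⁴ = 38416 + 14641 + 10000 + 16 = 63073
63073 = (15,6,6,1)_16 → 15⁴ + 6⁴ + 6⁴ + 1⁴ = 50625 + 1296 + 1296 + 1 = 53218
53218 = (12,15,14,2)_16 → 12⁴ + 15⁴ + 14⁴ + 2⁴ = 20736 + 50625 + 38416 + 16 = 109793
109793 = (1,10,12,14,1)_16 → 1⁴ + 10⁴ + 12⁴ + 14⁴ + 1⁴ = 1 + 10000 + 20736 + 38416 + 1 = 69154
69154 = (1,0,14,2,2)_16 → 1⁴ + 0⁴ + 14⁴ + 2⁴ + 2⁴ = 1 + 0 + 38416 + 16 + 16 = 38449
38449 = (9,6,3,1)_16 → 9⁴ + 6⁴ + 3⁴ + 1⁴ = 6561 + 1296 + 81 + 1 = 7939
7939 = (1,15,0,3)_16 → 1⁴ + 15⁴ + 0⁴ + 3⁴ = 1 + 50625 + 0 + 81 = 50707
50707 = (12,6,1,3)_16 → 12⁴ + 6⁴ + 1⁴ + 3⁴ = 20736 + 1296 + 1 + 81 = 22114
22114 = (5,6,6,2)_16 → 5⁴ + 6⁴ + 6⁴ + 2⁴ = 625 + 1296 + 1296 + 16 = 3233
3233 = (12,10,1)_16 → 12⁴ + 10⁴ + 1⁴ = 20736 + 10000 + 1 = 30737
30737 = (7,8,1,1)_16 → 7⁴ + 8⁴ + 1⁴ + 1⁴ = 2401 + 4096 + 1 + 1 = 6499
6499 = (1,9,6,3)_16 → 1⁴ + 9⁴ + 6⁴ + 3⁴ = 1 + 6561 + 1296 + 81 = 7939  — 7939 already seen; the sequence cycles without reaching 1.

not base-16 4-happy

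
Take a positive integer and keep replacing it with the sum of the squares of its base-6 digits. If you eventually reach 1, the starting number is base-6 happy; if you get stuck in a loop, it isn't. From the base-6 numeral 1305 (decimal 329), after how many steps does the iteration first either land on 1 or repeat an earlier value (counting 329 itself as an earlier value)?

329 = (1,3,0,5)_6 → 1² + 3² + 0² + 5² = 1 + 9 + 0 + 25 = 35
35 = (5,5)_6 → 5² + 5² = 25 + 25 = 50
50 = (1,2,2)_6 → 1² + 2² + 2² = 1 + 4 + 4 = 9
9 = (1,3)_6 → 1² + 3² = 1 + 9 = 10
10 = (1,4)_6 → 1² + 4² = 1 + 16 = 17
17 = (2,5)_6 → 2² + 5² = 4 + 25 = 29
29 = (4,5)_6 → 4² + 5² = 16 + 25 = 41
41 = (1,0,5)_6 → 1² + 0² + 5² = 1 + 0 + 25 = 26
26 = (4,2)_6 → 4² + 2² = 16 + 4 = 20
20 = (3,2)_6 → 3² + 2² = 9 + 4 = 13
13 = (2,1)_6 → 2² + 1² = 4 + 1 = 5
5 = (5)_6 → 5² = 25
25 = (4,1)_6 → 4² + 1² = 16 + 1 = 17  — 17 repeats.
That took 13 steps.

13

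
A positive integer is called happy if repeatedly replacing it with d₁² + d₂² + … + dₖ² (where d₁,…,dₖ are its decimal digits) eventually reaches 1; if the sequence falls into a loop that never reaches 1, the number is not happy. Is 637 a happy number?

637 → 6² + 3² + 7² = 94
94 → 9² + 4² = 97
97 → 9² + 7² = 130
130 → 1² + 3² + 0² = 10
10 → 1² + 0² = 1  — reached 1.

happy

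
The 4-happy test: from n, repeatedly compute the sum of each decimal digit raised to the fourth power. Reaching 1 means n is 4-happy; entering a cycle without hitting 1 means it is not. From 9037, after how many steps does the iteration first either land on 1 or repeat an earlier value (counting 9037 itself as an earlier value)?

11

9037 → 9⁴ + 0⁴ + 3⁴ + 7⁴ = 6561 + 0 + 81 + 2401 = 9043
9043 → 9⁴ + 0⁴ + 4⁴ + 3⁴ = 6561 + 0 + 256 + 81 = 6898
6898 → 6⁴ + 8⁴ + 9⁴ + 8⁴ = 1296 + 4096 + 6561 + 4096 = 16049
16049 → 1⁴ + 6⁴ + 0⁴ + 4⁴ + 9⁴ = 1 + 1296 + 0 + 256 + 6561 = 8114
8114 → 8⁴ + 1⁴ + 1⁴ + 4⁴ = 4096 + 1 + 1 + 256 = 4354
4354 → 4⁴ + 3⁴ + 5⁴ + 4⁴ = 256 + 81 + 625 + 256 = 1218
1218 → 1⁴ + 2⁴ + 1⁴ + 8⁴ = 1 + 16 + 1 + 4096 = 4114
4114 → 4⁴ + 1⁴ + 1⁴ + 4⁴ = 256 + 1 + 1 + 256 = 514
514 → 5⁴ + 1⁴ + 4⁴ = 625 + 1 + 256 = 882
882 → 8⁴ + 8⁴ + 2⁴ = 4096 + 4096 + 16 = 8208
8208 → 8⁴ + 2⁴ + 0⁴ + 8⁴ = 4096 + 16 + 0 + 4096 = 8208  — 8208 repeats.
That took 11 steps.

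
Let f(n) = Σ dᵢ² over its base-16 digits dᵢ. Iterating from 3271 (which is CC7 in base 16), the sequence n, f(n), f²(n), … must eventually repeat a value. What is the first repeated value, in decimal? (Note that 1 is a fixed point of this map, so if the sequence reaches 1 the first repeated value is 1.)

1

3271 = (12,12,7)_16 → 12² + 12² + 7² = 337
337 = (1,5,1)_16 → 1² + 5² + 1² = 27
27 = (1,11)_16 → 1² + 11² = 122
122 = (7,10)_16 → 7² + 10² = 149
149 = (9,5)_16 → 9² + 5² = 106
106 = (6,10)_16 → 6² + 10² = 136
136 = (8,8)_16 → 8² + 8² = 128
128 = (8,0)_16 → 8² + 0² = 64
64 = (4,0)_16 → 4² + 0² = 16
16 = (1,0)_16 → 1² + 0² = 1  — reached the fixed point 1.
1 → 1, so 1 is the first repeated value.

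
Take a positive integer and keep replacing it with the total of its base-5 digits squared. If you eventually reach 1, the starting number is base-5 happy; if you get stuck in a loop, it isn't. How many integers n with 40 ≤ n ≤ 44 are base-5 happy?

2

40: 40 → 10 → 4 → 16 → 10  — not base-5 happy
41: 41 → 11 → 5 → 1  — base-5 happy
42: 42 → 14 → 20 → 16 → 10 → 4 → 16  — not base-5 happy
43: 43 → 19 → 25 → 1  — base-5 happy
44: 44 → 26 → 2 → 4 → 16 → 10 → 4  — not base-5 happy
base-5 happy: 41, 43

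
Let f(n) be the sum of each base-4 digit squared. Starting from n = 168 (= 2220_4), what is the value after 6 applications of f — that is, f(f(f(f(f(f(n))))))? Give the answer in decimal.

1

168 = (2,2,2,0)_4 → 12
12 = (3,0)_4 → 9
9 = (2,1)_4 → 5
5 = (1,1)_4 → 2
2 = (2)_4 → 4
4 = (1,0)_4 → 1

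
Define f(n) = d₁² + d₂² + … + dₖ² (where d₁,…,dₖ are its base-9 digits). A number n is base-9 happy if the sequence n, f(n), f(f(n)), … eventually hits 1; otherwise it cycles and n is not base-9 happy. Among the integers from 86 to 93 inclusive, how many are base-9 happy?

86: 86 → 26 → 68 → 74 → 68  — not base-9 happy
87: 87 → 37 → 17 → 65 → 53 → 89 → 65  — not base-9 happy
88: 88 → 50 → 50  — not base-9 happy
89: 89 → 65 → 53 → 89  — not base-9 happy
90: 90 → 2 → 4 → 16 → 50 → 50  — not base-9 happy
91: 91 → 3 → 9 → 1  — base-9 happy
92: 92 → 6 → 36 → 16 → 50 → 50  — not base-9 happy
93: 93 → 11 → 5 → 25 → 53 → 89 → 65 → 53  — not base-9 happy
base-9 happy: 91

1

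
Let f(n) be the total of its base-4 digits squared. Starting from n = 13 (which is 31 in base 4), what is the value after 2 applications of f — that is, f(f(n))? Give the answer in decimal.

13 = (3,1)_4 → 3² + 1² = 9 + 1 = 10
10 = (2,2)_4 → 2² + 2² = 4 + 4 = 8

8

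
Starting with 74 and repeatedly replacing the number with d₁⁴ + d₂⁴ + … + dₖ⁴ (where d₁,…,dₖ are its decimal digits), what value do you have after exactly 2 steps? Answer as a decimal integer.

74 → 7⁴ + 4⁴ = 2401 + 256 = 2657
2657 → 2⁴ + 6⁴ + 5⁴ + 7⁴ = 16 + 1296 + 625 + 2401 = 4338

4338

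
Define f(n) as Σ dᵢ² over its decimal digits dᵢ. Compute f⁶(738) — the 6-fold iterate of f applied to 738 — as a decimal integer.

37

738 → 7² + 3² + 8² = 49 + 9 + 64 = 122
122 → 1² + 2² + 2² = 1 + 4 + 4 = 9
9 → 9² = 81
81 → 8² + 1² = 64 + 1 = 65
65 → 6² + 5² = 36 + 25 = 61
61 → 6² + 1² = 36 + 1 = 37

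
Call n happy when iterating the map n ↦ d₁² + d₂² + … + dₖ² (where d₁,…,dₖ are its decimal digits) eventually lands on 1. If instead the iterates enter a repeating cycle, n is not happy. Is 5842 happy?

5842 → 5² + 8² + 4² + 2² = 109
109 → 1² + 0² + 9² = 82
82 → 8² + 2² = 68
68 → 6² + 8² = 100
100 → 1² + 0² + 0² = 1  — reached 1.

happy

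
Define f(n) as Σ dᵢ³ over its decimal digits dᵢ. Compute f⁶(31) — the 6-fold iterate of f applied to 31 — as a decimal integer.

31 → 3³ + 1³ = 28
28 → 2³ + 8³ = 520
520 → 5³ + 2³ + 0³ = 133
133 → 1³ + 3³ + 3³ = 55
55 → 5³ + 5³ = 250
250 → 2³ + 5³ + 0³ = 133

133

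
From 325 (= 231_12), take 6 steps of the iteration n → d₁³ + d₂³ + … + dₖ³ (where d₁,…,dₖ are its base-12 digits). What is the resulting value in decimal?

325 = (2,3,1)_12 → 2³ + 3³ + 1³ = 8 + 27 + 1 = 36
36 = (3,0)_12 → 3³ + 0³ = 27 + 0 = 27
27 = (2,3)_12 → 2³ + 3³ = 8 + 27 = 35
35 = (2,11)_12 → 2³ + 11³ = 8 + 1331 = 1339
1339 = (9,3,7)_12 → 9³ + 3³ + 7³ = 729 + 27 + 343 = 1099
1099 = (7,7,7)_12 → 7³ + 7³ + 7³ = 343 + 343 + 343 = 1029

1029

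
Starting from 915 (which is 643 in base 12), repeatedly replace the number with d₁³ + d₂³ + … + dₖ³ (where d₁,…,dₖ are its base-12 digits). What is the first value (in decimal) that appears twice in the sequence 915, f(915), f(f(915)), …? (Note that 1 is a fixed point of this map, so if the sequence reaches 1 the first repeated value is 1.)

915 = (6,4,3)_12 → 6³ + 4³ + 3³ = 216 + 64 + 27 = 307
307 = (2,1,7)_12 → 2³ + 1³ + 7³ = 8 + 1 + 343 = 352
352 = (2,5,4)_12 → 2³ + 5³ + 4³ = 8 + 125 + 64 = 197
197 = (1,4,5)_12 → 1³ + 4³ + 5³ = 1 + 64 + 125 = 190
190 = (1,3,10)_12 → 1³ + 3³ + 10³ = 1 + 27 + 1000 = 1028
1028 = (7,1,8)_12 → 7³ + 1³ + 8³ = 343 + 1 + 512 = 856
856 = (5,11,4)_12 → 5³ + 11³ + 4³ = 125 + 1331 + 64 = 1520
1520 = (10,6,8)_12 → 10³ + 6³ + 8³ = 1000 + 216 + 512 = 1728
1728 = (1,0,0,0)_12 → 1³ + 0³ + 0³ + 0³ = 1 + 0 + 0 + 0 = 1  — reached the fixed point 1.
1 → 1, so 1 is the first repeated value.

1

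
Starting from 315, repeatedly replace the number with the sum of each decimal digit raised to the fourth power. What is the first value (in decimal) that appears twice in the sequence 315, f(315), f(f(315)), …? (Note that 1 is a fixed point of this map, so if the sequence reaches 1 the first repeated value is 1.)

315 → 3⁴ + 1⁴ + 5⁴ = 81 + 1 + 625 = 707
707 → 7⁴ + 0⁴ + 7⁴ = 2401 + 0 + 2401 = 4802
4802 → 4⁴ + 8⁴ + 0⁴ + 2⁴ = 256 + 4096 + 0 + 16 = 4368
4368 → 4⁴ + 3⁴ + 6⁴ + 8⁴ = 256 + 81 + 1296 + 4096 = 5729
5729 → 5⁴ + 7⁴ + 2⁴ + 9⁴ = 625 + 2401 + 16 + 6561 = 9603
9603 → 9⁴ + 6⁴ + 0⁴ + 3⁴ = 6561 + 1296 + 0 + 81 = 7938
7938 → 7⁴ + 9⁴ + 3⁴ + 8⁴ = 2401 + 6561 + 81 + 4096 = 13139
13139 → 1⁴ + 3⁴ + 1⁴ + 3⁴ + 9⁴ = 1 + 81 + 1 + 81 + 6561 = 6725
6725 → 6⁴ + 7⁴ + 2⁴ + 5⁴ = 1296 + 2401 + 16 + 625 = 4338
4338 → 4⁴ + 3⁴ + 3⁴ + 8⁴ = 256 + 81 + 81 + 4096 = 4514
4514 → 4⁴ + 5⁴ + 1⁴ + 4⁴ = 256 + 625 + 1 + 256 = 1138
1138 → 1⁴ + 1⁴ + 3⁴ + 8⁴ = 1 + 1 + 81 + 4096 = 4179
4179 → 4⁴ + 1⁴ + 7⁴ + 9⁴ = 256 + 1 + 2401 + 6561 = 9219
9219 → 9⁴ + 2⁴ + 1⁴ + 9⁴ = 6561 + 16 + 1 + 6561 = 13139  — 13139 already appeared earlier.

13139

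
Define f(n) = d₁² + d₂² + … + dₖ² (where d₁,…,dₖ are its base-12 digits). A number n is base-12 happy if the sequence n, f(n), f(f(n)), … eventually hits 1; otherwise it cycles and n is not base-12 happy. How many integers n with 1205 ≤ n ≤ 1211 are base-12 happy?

1

1205: 1205 → 105 → 145 → 2 → 4 → 16 → 17 → 26 → 8 → 64 → 41 → 34 → 104 → 128 → 164 → 66 → 61 → 26  — not base-12 happy
1206: 1206 → 116 → 145 → 2 → 4 → 16 → 17 → 26 → 8 → 64 → 41 → 34 → 104 → 128 → 164 → 66 → 61 → 26  — not base-12 happy
1207: 1207 → 129 → 181 → 11 → 121 → 101 → 89 → 74 → 40 → 25 → 5 → 25  — not base-12 happy
1208: 1208 → 144 → 1  — base-12 happy
1209: 1209 → 161 → 27 → 13 → 2 → 4 → 16 → 17 → 26 → 8 → 64 → 41 → 34 → 104 → 128 → 164 → 66 → 61 → 26  — not base-12 happy
1210: 1210 → 180 → 10 → 100 → 80 → 100  — not base-12 happy
1211: 1211 → 201 → 98 → 68 → 89 → 74 → 40 → 25 → 5 → 25  — not base-12 happy
base-12 happy: 1208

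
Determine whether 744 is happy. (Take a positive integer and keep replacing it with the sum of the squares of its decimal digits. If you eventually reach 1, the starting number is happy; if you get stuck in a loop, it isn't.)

744 → 7² + 4² + 4² = 49 + 16 + 16 = 81
81 → 8² + 1² = 64 + 1 = 65
65 → 6² + 5² = 36 + 25 = 61
61 → 6² + 1² = 36 + 1 = 37
37 → 3² + 7² = 9 + 49 = 58
58 → 5² + 8² = 25 + 64 = 89
89 → 8² + 9² = 64 + 81 = 145
145 → 1² + 4² + 5² = 1 + 16 + 25 = 42
42 → 4² + 2² = 16 + 4 = 20
20 → 2² + 0² = 4 + 0 = 4
4 → 4² = 16
16 → 1² + 6² = 1 + 36 = 37  — 37 already seen; the sequence cycles without reaching 1.

not happy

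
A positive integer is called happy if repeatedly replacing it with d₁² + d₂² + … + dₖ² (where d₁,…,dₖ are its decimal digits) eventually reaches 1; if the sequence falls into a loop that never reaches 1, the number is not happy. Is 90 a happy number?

not happy

90 → 9² + 0² = 81
81 → 8² + 1² = 65
65 → 6² + 5² = 61
61 → 6² + 1² = 37
37 → 3² + 7² = 58
58 → 5² + 8² = 89
89 → 8² + 9² = 145
145 → 1² + 4² + 5² = 42
42 → 4² + 2² = 20
20 → 2² + 0² = 4
4 → 4² = 16
16 → 1² + 6² = 37  — 37 already seen; the sequence cycles without reaching 1.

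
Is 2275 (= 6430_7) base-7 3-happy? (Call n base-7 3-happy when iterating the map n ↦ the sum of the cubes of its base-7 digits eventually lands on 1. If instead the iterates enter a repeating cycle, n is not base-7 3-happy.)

base-7 3-happy

2275 = (6,4,3,0)_7 → 6³ + 4³ + 3³ + 0³ = 307
307 = (6,1,6)_7 → 6³ + 1³ + 6³ = 433
433 = (1,1,5,6)_7 → 1³ + 1³ + 5³ + 6³ = 343
343 = (1,0,0,0)_7 → 1³ + 0³ + 0³ + 0³ = 1  — reached 1.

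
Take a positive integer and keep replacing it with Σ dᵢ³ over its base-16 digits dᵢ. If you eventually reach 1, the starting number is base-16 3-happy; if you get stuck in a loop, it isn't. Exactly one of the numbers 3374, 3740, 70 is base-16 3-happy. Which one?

70

3374: 3374 → 4949 → 278 → 218 → 3197 → 4268 → 2729 → 2729  — repeats 2729 (not base-16 3-happy)
3740: 3740 → 5201 → 191 → 4706 → 233 → 3473 → 2927 → 4922 → 1055 → 3440 → 2540 → 5201  — repeats 5201 (not base-16 3-happy)
70: 70 → 280 → 514 → 16 → 1  — reaches 1 (base-16 3-happy)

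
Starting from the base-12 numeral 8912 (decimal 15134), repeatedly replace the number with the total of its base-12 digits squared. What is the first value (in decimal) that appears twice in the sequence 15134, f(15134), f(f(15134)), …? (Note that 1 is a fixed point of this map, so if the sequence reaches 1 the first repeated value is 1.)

100

15134 = (8,9,1,2)_12 → 8² + 9² + 1² + 2² = 150
150 = (1,0,6)_12 → 1² + 0² + 6² = 37
37 = (3,1)_12 → 3² + 1² = 10
10 = (10)_12 → 10² = 100
100 = (8,4)_12 → 8² + 4² = 80
80 = (6,8)_12 → 6² + 8² = 100  — 100 already appeared earlier.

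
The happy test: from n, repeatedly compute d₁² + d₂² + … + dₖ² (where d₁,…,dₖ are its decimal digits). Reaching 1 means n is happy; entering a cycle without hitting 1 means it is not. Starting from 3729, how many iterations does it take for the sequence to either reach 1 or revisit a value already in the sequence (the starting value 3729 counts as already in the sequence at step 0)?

3729 → 3² + 7² + 2² + 9² = 143
143 → 1² + 4² + 3² = 26
26 → 2² + 6² = 40
40 → 4² + 0² = 16
16 → 1² + 6² = 37
37 → 3² + 7² = 58
58 → 5² + 8² = 89
89 → 8² + 9² = 145
145 → 1² + 4² + 5² = 42
42 → 4² + 2² = 20
20 → 2² + 0² = 4
4 → 4² = 16  — 16 repeats.
That took 12 steps.

12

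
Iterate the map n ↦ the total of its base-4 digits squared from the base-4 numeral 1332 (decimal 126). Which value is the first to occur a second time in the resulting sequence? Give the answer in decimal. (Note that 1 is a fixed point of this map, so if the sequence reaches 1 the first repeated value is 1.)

126 = (1,3,3,2)_4 → 1² + 3² + 3² + 2² = 23
23 = (1,1,3)_4 → 1² + 1² + 3² = 11
11 = (2,3)_4 → 2² + 3² = 13
13 = (3,1)_4 → 3² + 1² = 10
10 = (2,2)_4 → 2² + 2² = 8
8 = (2,0)_4 → 2² + 0² = 4
4 = (1,0)_4 → 1² + 0² = 1  — reached the fixed point 1.
1 → 1, so 1 is the first repeated value.

1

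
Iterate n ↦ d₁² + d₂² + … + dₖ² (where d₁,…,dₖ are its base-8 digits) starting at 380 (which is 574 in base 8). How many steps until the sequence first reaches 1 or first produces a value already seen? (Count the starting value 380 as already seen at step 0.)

7

380 = (5,7,4)_8 → 90
90 = (1,3,2)_8 → 14
14 = (1,6)_8 → 37
37 = (4,5)_8 → 41
41 = (5,1)_8 → 26
26 = (3,2)_8 → 13
13 = (1,5)_8 → 26  — 26 repeats.
That took 7 steps.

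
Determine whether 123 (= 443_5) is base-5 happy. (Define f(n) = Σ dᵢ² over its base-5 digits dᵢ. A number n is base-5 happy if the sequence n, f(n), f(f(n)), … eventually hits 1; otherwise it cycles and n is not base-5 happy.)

123 = (4,4,3)_5 → 4² + 4² + 3² = 41
41 = (1,3,1)_5 → 1² + 3² + 1² = 11
11 = (2,1)_5 → 2² + 1² = 5
5 = (1,0)_5 → 1² + 0² = 1  — reached 1.

base-5 happy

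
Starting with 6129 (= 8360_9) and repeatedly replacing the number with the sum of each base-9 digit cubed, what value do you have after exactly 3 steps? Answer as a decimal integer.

755

6129 = (8,3,6,0)_9 → 8³ + 3³ + 6³ + 0³ = 755
755 = (1,0,2,8)_9 → 1³ + 0³ + 2³ + 8³ = 521
521 = (6,3,8)_9 → 6³ + 3³ + 8³ = 755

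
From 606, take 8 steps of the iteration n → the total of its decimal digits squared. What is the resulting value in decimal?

145

606 → 6² + 0² + 6² = 36 + 0 + 36 = 72
72 → 7² + 2² = 49 + 4 = 53
53 → 5² + 3² = 25 + 9 = 34
34 → 3² + 4² = 9 + 16 = 25
25 → 2² + 5² = 4 + 25 = 29
29 → 2² + 9² = 4 + 81 = 85
85 → 8² + 5² = 64 + 25 = 89
89 → 8² + 9² = 64 + 81 = 145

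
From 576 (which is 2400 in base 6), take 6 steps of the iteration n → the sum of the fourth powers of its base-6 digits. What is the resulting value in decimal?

576 = (2,4,0,0)_6 → 2⁴ + 4⁴ + 0⁴ + 0⁴ = 16 + 256 + 0 + 0 = 272
272 = (1,1,3,2)_6 → 1⁴ + 1⁴ + 3⁴ + 2⁴ = 1 + 1 + 81 + 16 = 99
99 = (2,4,3)_6 → 2⁴ + 4⁴ + 3⁴ = 16 + 256 + 81 = 353
353 = (1,3,4,5)_6 → 1⁴ + 3⁴ + 4⁴ + 5⁴ = 1 + 81 + 256 + 625 = 963
963 = (4,2,4,3)_6 → 4⁴ + 2⁴ + 4⁴ + 3⁴ = 256 + 16 + 256 + 81 = 609
609 = (2,4,5,3)_6 → 2⁴ + 4⁴ + 5⁴ + 3⁴ = 16 + 256 + 625 + 81 = 978

978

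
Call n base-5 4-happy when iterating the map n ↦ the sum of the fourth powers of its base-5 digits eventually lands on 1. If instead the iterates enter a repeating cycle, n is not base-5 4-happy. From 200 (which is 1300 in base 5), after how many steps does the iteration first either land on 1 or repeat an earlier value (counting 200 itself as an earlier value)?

12

200 = (1,3,0,0)_5 → 1⁴ + 3⁴ + 0⁴ + 0⁴ = 1 + 81 + 0 + 0 = 82
82 = (3,1,2)_5 → 3⁴ + 1⁴ + 2⁴ = 81 + 1 + 16 = 98
98 = (3,4,3)_5 → 3⁴ + 4⁴ + 3⁴ = 81 + 256 + 81 = 418
418 = (3,1,3,3)_5 → 3⁴ + 1⁴ + 3⁴ + 3⁴ = 81 + 1 + 81 + 81 = 244
244 = (1,4,3,4)_5 → 1⁴ + 4⁴ + 3⁴ + 4⁴ = 1 + 256 + 81 + 256 = 594
594 = (4,3,3,4)_5 → 4⁴ + 3⁴ + 3⁴ + 4⁴ = 256 + 81 + 81 + 256 = 674
674 = (1,0,1,4,4)_5 → 1⁴ + 0⁴ + 1⁴ + 4⁴ + 4⁴ = 1 + 0 + 1 + 256 + 256 = 514
514 = (4,0,2,4)_5 → 4⁴ + 0⁴ + 2⁴ + 4⁴ = 256 + 0 + 16 + 256 = 528
528 = (4,1,0,3)_5 → 4⁴ + 1⁴ + 0⁴ + 3⁴ = 256 + 1 + 0 + 81 = 338
338 = (2,3,2,3)_5 → 2⁴ + 3⁴ + 2⁴ + 3⁴ = 16 + 81 + 16 + 81 = 194
194 = (1,2,3,4)_5 → 1⁴ + 2⁴ + 3⁴ + 4⁴ = 1 + 16 + 81 + 256 = 354
354 = (2,4,0,4)_5 → 2⁴ + 4⁴ + 0⁴ + 4⁴ = 16 + 256 + 0 + 256 = 528  — 528 repeats.
That took 12 steps.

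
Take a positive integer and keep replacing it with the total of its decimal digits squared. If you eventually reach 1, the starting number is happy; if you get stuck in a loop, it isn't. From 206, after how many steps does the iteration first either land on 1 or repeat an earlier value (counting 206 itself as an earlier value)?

206 → 2² + 0² + 6² = 40
40 → 4² + 0² = 16
16 → 1² + 6² = 37
37 → 3² + 7² = 58
58 → 5² + 8² = 89
89 → 8² + 9² = 145
145 → 1² + 4² + 5² = 42
42 → 4² + 2² = 20
20 → 2² + 0² = 4
4 → 4² = 16  — 16 repeats.
That took 10 steps.

10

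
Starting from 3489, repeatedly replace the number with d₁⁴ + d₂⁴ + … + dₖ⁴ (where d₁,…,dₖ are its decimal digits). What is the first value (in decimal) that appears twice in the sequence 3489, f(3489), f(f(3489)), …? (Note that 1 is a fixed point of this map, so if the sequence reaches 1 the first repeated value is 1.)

3489 → 3⁴ + 4⁴ + 8⁴ + 9⁴ = 81 + 256 + 4096 + 6561 = 10994
10994 → 1⁴ + 0⁴ + 9⁴ + 9⁴ + 4⁴ = 1 + 0 + 6561 + 6561 + 256 = 13379
13379 → 1⁴ + 3⁴ + 3⁴ + 7⁴ + 9⁴ = 1 + 81 + 81 + 2401 + 6561 = 9125
9125 → 9⁴ + 1⁴ + 2⁴ + 5⁴ = 6561 + 1 + 16 + 625 = 7203
7203 → 7⁴ + 2⁴ + 0⁴ + 3⁴ = 2401 + 16 + 0 + 81 = 2498
2498 → 2⁴ + 4⁴ + 9⁴ + 8⁴ = 16 + 256 + 6561 + 4096 = 10929
10929 → 1⁴ + 0⁴ + 9⁴ + 2⁴ + 9⁴ = 1 + 0 + 6561 + 16 + 6561 = 13139
13139 → 1⁴ + 3⁴ + 1⁴ + 3⁴ + 9⁴ = 1 + 81 + 1 + 81 + 6561 = 6725
6725 → 6⁴ + 7⁴ + 2⁴ + 5⁴ = 1296 + 2401 + 16 + 625 = 4338
4338 → 4⁴ + 3⁴ + 3⁴ + 8⁴ = 256 + 81 + 81 + 4096 = 4514
4514 → 4⁴ + 5⁴ + 1⁴ + 4⁴ = 256 + 625 + 1 + 256 = 1138
1138 → 1⁴ + 1⁴ + 3⁴ + 8⁴ = 1 + 1 + 81 + 4096 = 4179
4179 → 4⁴ + 1⁴ + 7⁴ + 9⁴ = 256 + 1 + 2401 + 6561 = 9219
9219 → 9⁴ + 2⁴ + 1⁴ + 9⁴ = 6561 + 16 + 1 + 6561 = 13139  — 13139 already appeared earlier.

13139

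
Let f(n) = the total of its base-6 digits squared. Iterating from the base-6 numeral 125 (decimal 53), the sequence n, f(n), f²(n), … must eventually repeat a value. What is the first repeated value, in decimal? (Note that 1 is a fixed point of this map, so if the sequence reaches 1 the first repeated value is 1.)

25

53 = (1,2,5)_6 → 30
30 = (5,0)_6 → 25
25 = (4,1)_6 → 17
17 = (2,5)_6 → 29
29 = (4,5)_6 → 41
41 = (1,0,5)_6 → 26
26 = (4,2)_6 → 20
20 = (3,2)_6 → 13
13 = (2,1)_6 → 5
5 = (5)_6 → 25  — 25 already appeared earlier.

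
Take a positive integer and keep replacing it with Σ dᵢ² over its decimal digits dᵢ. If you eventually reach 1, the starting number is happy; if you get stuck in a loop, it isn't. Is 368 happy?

happy

368 → 3² + 6² + 8² = 9 + 36 + 64 = 109
109 → 1² + 0² + 9² = 1 + 0 + 81 = 82
82 → 8² + 2² = 64 + 4 = 68
68 → 6² + 8² = 36 + 64 = 100
100 → 1² + 0² + 0² = 1 + 0 + 0 = 1  — reached 1.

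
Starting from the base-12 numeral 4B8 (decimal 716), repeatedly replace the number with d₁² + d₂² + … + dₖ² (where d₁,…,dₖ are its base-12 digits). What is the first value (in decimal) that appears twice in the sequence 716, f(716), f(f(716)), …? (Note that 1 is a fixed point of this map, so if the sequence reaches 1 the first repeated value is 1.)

716 = (4,11,8)_12 → 4² + 11² + 8² = 16 + 121 + 64 = 201
201 = (1,4,9)_12 → 1² + 4² + 9² = 1 + 16 + 81 = 98
98 = (8,2)_12 → 8² + 2² = 64 + 4 = 68
68 = (5,8)_12 → 5² + 8² = 25 + 64 = 89
89 = (7,5)_12 → 7² + 5² = 49 + 25 = 74
74 = (6,2)_12 → 6² + 2² = 36 + 4 = 40
40 = (3,4)_12 → 3² + 4² = 9 + 16 = 25
25 = (2,1)_12 → 2² + 1² = 4 + 1 = 5
5 = (5)_12 → 5² = 25  — 25 already appeared earlier.

25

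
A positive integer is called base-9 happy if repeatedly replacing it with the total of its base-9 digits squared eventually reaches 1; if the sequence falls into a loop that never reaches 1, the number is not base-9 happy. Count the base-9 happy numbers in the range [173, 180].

173: 173 → 9 → 1  (reaches 1)
174: 174 → 14 → 26 → 68 → 74 → 68  (repeats 68)
175: 175 → 21 → 13 → 17 → 65 → 53 → 89 → 65  (repeats 65)
176: 176 → 30 → 18 → 4 → 16 → 50 → 50  (repeats 50)
177: 177 → 41 → 41  (repeats 41)
178: 178 → 54 → 36 → 16 → 50 → 50  (repeats 50)
179: 179 → 69 → 85 → 17 → 65 → 53 → 89 → 65  (repeats 65)
180: 180 → 8 → 64 → 50 → 50  (repeats 50)
base-9 happy: 173

1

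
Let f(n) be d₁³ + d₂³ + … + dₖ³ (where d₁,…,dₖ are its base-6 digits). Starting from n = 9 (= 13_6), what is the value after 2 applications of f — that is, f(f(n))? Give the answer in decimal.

128

9 = (1,3)_6 → 1³ + 3³ = 1 + 27 = 28
28 = (4,4)_6 → 4³ + 4³ = 64 + 64 = 128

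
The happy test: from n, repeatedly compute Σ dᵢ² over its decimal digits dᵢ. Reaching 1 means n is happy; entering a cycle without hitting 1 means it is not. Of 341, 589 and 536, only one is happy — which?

536

341: 341 → 26 → 40 → 16 → 37 → 58 → 89 → 145 → 42 → 20 → 4 → 16  — repeats 16 (not happy)
589: 589 → 170 → 50 → 25 → 29 → 85 → 89 → 145 → 42 → 20 → 4 → 16 → 37 → 58 → 89  — repeats 89 (not happy)
536: 536 → 70 → 49 → 97 → 130 → 10 → 1  — reaches 1 (happy)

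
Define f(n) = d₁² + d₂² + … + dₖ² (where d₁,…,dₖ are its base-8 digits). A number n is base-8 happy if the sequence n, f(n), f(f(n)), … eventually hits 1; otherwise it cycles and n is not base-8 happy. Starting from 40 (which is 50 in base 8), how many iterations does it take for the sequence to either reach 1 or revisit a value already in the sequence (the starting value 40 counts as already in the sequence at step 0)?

40 = (5,0)_8 → 5² + 0² = 25 + 0 = 25
25 = (3,1)_8 → 3² + 1² = 9 + 1 = 10
10 = (1,2)_8 → 1² + 2² = 1 + 4 = 5
5 = (5)_8 → 5² = 25  — 25 repeats.
That took 4 steps.

4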